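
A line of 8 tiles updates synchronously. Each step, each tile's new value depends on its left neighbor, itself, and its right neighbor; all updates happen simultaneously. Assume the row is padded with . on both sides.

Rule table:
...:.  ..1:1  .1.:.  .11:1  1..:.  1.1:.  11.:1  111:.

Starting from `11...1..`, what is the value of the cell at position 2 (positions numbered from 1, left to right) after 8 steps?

11..1...
11.1....
11......
11......  (fixed point — unchanged through step 8)
position 2 holds 1

1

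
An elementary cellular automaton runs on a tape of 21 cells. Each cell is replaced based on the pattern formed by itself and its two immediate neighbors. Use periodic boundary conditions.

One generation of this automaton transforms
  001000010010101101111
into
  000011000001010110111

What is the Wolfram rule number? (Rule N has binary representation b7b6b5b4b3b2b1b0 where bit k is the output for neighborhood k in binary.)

position 18: 111 → 1  (bit 7 = 1)
position 15: 110 → 1  (bit 6 = 1)
position 11: 101 → 1  (bit 5 = 1)
position 0: 100 → 0  (bit 4 = 0)
position 14: 011 → 0  (bit 3 = 0)
position 2: 010 → 0  (bit 2 = 0)
position 1: 001 → 0  (bit 1 = 0)
position 4: 000 → 1  (bit 0 = 1)
bits b7..b0 = 11100001 = 225

225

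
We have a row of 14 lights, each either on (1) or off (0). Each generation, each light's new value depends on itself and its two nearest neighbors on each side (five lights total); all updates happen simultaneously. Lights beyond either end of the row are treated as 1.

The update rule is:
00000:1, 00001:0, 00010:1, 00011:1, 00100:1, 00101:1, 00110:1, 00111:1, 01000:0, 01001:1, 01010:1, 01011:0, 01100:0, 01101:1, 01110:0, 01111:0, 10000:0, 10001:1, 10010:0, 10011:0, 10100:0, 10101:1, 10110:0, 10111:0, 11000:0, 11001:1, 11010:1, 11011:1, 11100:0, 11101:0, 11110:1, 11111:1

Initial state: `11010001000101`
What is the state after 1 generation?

10100111011100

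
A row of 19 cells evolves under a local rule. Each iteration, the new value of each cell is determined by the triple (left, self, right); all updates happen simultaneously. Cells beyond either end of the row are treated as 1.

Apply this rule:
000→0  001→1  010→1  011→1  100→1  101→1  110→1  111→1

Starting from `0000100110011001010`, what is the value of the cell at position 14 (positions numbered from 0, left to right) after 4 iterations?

1

iteration 1: 1001111111111111111
iteration 2: 1111111111111111111
iteration 3: 1111111111111111111  (fixed point — unchanged through iteration 4)
position 14 holds 1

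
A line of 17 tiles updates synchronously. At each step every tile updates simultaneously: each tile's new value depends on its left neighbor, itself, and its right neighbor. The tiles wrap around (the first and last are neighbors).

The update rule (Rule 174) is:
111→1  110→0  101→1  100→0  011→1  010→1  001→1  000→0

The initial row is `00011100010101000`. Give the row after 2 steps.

00111000111111000
01110001111110000

01110001111110000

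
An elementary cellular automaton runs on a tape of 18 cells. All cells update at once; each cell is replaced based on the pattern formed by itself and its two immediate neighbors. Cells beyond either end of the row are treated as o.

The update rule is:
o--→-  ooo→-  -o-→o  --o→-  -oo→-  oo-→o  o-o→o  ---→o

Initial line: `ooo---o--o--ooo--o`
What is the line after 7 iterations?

ooo-o---o---o-o---

iteration 1: --o-o-o--o----o---
iteration 2: --ooooo--o-oo-o-o-
iteration 3: ------o--oo-oooooo
iteration 4: -oooo-o---oo------
iteration 5: o---ooo-o--o-oooo-
iteration 6: o-o---ooo--oo---oo
iteration 7: ooo-o---o---o-o---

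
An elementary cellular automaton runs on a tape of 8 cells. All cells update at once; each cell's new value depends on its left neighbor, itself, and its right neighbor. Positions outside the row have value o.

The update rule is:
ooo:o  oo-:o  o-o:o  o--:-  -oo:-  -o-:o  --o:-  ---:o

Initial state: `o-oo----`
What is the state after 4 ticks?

oo-o-oo-
ooooo-oo
oooooo-o
ooooooo-

ooooooo-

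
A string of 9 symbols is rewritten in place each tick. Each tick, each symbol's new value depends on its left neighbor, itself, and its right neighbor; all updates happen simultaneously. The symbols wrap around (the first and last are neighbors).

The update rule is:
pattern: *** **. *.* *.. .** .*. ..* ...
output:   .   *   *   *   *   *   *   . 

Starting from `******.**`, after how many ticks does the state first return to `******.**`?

6

tick 1: .....***.
tick 2: ....**.**
tick 3: *..******
tick 4: ****.....
tick 5: *..**...*
tick 6: ******.**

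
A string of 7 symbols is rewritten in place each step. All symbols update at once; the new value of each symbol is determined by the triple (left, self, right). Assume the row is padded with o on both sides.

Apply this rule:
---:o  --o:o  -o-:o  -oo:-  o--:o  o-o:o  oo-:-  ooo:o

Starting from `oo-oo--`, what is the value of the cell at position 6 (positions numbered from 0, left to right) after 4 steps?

o

step 1: o-o--oo
step 2: -oooo-o
step 3: o-oo-o-
step 4: -o--ooo
position 6 holds o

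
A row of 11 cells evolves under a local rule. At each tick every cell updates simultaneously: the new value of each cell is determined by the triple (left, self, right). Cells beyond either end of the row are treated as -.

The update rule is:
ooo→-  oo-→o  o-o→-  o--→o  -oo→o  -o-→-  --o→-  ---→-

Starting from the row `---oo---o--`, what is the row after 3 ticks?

tick 1: ---ooo---o-
tick 2: ---o-oo---o
tick 3: -----ooo---

-----ooo---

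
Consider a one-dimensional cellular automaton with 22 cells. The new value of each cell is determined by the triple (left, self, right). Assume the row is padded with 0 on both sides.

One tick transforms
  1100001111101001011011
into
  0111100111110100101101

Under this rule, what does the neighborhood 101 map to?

1

At position 11 the neighborhood is 101; the next row has 1 there.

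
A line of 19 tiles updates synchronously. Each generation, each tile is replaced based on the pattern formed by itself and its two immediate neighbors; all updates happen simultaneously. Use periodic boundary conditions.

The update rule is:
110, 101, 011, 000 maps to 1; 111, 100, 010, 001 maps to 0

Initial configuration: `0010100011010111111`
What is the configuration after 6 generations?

0001001011101100001
0100000110111101100
0001110111100111101
0101011100100100110
0010110100000000110
1001111001111110110

1001111001111110110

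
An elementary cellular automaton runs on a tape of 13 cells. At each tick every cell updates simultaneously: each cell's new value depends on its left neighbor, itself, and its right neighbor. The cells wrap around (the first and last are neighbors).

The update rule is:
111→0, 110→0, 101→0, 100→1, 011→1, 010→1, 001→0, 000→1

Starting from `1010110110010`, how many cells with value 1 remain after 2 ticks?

7

1010100101010
1010110101010
count of 1: 7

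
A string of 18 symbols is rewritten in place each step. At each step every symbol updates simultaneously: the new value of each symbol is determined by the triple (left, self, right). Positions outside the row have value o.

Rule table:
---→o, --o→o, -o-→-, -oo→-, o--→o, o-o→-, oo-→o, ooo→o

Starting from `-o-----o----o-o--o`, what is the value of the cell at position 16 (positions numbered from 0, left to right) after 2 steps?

o

--ooooo-oooo---oo-
oo-oooo--oooooo-o-
position 16 holds o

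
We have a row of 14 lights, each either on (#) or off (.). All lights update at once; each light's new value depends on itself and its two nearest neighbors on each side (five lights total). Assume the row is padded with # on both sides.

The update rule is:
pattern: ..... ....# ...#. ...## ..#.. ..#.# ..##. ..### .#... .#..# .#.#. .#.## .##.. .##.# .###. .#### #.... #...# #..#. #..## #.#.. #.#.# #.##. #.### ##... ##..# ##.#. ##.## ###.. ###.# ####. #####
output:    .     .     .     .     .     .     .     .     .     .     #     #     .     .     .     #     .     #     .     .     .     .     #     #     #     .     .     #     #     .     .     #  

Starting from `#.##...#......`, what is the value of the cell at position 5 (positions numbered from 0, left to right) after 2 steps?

.

.##.##........
##.##.#.......
position 5 holds .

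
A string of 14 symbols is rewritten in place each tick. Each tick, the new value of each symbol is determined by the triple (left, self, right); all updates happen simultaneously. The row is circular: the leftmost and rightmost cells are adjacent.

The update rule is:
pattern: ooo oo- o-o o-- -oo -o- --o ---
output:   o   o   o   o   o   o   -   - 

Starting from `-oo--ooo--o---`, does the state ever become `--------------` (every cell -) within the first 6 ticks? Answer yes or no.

-ooo-oooo-oo--
-oooooooooooo-
-ooooooooooooo
oooooooooooooo
oooooooooooooo  (fixed point — unchanged through tick 6)
tick 6 is oooooooooooooo, still not uniform -

no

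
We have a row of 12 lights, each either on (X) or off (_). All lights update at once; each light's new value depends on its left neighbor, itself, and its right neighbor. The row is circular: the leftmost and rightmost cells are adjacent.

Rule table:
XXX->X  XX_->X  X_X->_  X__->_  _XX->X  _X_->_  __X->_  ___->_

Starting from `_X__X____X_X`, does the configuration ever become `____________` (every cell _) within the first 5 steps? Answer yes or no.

yes

step 1: ____________
all cells are _ at step 1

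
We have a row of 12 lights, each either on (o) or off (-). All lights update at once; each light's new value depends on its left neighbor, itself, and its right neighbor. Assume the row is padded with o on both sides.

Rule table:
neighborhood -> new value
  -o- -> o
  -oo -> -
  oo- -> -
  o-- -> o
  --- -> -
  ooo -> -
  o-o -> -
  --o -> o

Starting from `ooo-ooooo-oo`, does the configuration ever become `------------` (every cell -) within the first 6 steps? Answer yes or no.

------------
all cells are - at step 1

yes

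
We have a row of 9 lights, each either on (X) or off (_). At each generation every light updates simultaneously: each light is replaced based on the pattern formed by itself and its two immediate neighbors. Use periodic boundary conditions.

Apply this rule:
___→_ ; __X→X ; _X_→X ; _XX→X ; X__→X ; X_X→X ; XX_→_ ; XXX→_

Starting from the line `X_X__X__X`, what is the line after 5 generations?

_XXXXXXXX
XX_______
X_X_____X
_XXX___XX
XX__X_XX_

XX__X_XX_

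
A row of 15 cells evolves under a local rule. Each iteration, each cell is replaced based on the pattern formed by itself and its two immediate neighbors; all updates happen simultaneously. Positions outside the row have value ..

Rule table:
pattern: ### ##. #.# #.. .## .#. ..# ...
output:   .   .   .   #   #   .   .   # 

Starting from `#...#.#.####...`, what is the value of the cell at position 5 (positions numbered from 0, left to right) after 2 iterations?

.##.....#...###
.#.####..##.#..
position 5 holds #

#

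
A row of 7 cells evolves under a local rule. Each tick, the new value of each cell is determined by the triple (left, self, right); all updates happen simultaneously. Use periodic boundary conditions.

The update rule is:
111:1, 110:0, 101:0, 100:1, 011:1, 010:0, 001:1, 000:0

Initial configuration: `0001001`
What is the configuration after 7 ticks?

0100001

1010110
0000100
0001010
0010001
1101010
1000000
0100001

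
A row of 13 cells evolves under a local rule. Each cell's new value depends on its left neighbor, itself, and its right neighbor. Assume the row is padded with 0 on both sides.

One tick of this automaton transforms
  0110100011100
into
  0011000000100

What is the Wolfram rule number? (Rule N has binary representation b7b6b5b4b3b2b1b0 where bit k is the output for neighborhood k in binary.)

96

position 9: 111 → 0  (bit 7 = 0)
position 2: 110 → 1  (bit 6 = 1)
position 3: 101 → 1  (bit 5 = 1)
position 5: 100 → 0  (bit 4 = 0)
position 1: 011 → 0  (bit 3 = 0)
position 4: 010 → 0  (bit 2 = 0)
position 0: 001 → 0  (bit 1 = 0)
position 6: 000 → 0  (bit 0 = 0)
bits b7..b0 = 01100000 = 96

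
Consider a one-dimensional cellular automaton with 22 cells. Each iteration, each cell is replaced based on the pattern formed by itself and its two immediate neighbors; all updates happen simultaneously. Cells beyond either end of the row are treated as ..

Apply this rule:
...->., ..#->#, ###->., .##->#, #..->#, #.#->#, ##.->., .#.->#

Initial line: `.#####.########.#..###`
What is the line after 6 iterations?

##....##.......#####..
#.#..##.#.....##....#.
######.###...##.#..###
#.....##..#.##.#####..
##...##.#####.##....#.
#.#.##.##....##.#..###

#.#.##.##....##.#..###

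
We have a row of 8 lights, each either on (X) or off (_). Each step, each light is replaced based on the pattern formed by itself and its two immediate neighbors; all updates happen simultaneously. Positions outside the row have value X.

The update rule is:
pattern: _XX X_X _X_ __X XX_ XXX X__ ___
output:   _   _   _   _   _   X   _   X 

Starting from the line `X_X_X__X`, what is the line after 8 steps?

________
_XXXXXX_
__XXXX__
___XX___
_X____X_
___XX___  (repeats step 4; period 2)
step 8: ___XX___

___XX___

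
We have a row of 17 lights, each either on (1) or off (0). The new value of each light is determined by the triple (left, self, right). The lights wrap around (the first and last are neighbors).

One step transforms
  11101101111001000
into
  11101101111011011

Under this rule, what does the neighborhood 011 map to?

At position 0 the neighborhood is 011; the next row has 1 there.

1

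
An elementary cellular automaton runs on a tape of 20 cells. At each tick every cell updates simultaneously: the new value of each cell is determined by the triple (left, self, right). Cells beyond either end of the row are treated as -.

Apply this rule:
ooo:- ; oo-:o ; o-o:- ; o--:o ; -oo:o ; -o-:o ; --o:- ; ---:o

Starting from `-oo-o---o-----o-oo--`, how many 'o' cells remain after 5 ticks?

-oo-ooo-ooooo-o-oooo
-oo-o-o-o---o-o-o--o
-oo-o-o-ooo-o-o-oo-o
-oo-o-o-o-o-o-o-oo-o
-oo-o-o-o-o-o-o-oo-o
count of o: 11

11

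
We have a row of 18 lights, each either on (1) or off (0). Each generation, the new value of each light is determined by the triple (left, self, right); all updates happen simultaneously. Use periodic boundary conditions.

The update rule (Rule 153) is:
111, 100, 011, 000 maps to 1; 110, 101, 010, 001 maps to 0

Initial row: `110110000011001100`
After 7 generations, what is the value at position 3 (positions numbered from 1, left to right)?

1

100101111010101010
010001110000000000
001101101111111111
101001001111111110
000100101111111100
110010001111111011
101001101111110011
position 3 holds 1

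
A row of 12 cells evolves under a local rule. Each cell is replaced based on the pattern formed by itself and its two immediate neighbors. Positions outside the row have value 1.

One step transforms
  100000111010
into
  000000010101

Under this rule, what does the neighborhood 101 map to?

1

At position 9 the neighborhood is 101; the next row has 1 there.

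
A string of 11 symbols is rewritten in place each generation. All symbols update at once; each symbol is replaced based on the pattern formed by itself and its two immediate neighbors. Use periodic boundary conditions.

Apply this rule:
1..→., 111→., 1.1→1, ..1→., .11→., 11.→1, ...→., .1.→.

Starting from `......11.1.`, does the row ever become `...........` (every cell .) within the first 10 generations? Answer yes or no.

.......11..
........1..
...........
all cells are . at generation 3

yes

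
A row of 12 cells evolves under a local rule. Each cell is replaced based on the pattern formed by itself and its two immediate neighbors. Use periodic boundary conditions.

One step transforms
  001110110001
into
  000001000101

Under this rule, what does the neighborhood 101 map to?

1

At position 5 the neighborhood is 101; the next row has 1 there.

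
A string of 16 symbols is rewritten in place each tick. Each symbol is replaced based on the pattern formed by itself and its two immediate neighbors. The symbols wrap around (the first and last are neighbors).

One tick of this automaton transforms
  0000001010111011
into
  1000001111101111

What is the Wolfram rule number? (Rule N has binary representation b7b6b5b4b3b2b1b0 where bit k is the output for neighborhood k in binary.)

position 11: 111 → 0  (bit 7 = 0)
position 12: 110 → 1  (bit 6 = 1)
position 7: 101 → 1  (bit 5 = 1)
position 0: 100 → 1  (bit 4 = 1)
position 10: 011 → 1  (bit 3 = 1)
position 6: 010 → 1  (bit 2 = 1)
position 5: 001 → 0  (bit 1 = 0)
position 1: 000 → 0  (bit 0 = 0)
bits b7..b0 = 01111100 = 124

124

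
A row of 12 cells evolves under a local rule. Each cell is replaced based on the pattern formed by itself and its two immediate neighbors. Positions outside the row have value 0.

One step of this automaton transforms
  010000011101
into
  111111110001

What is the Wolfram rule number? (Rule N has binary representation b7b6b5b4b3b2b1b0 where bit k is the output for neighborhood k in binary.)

31

position 8: 111 → 0  (bit 7 = 0)
position 9: 110 → 0  (bit 6 = 0)
position 10: 101 → 0  (bit 5 = 0)
position 2: 100 → 1  (bit 4 = 1)
position 7: 011 → 1  (bit 3 = 1)
position 1: 010 → 1  (bit 2 = 1)
position 0: 001 → 1  (bit 1 = 1)
position 3: 000 → 1  (bit 0 = 1)
bits b7..b0 = 00011111 = 31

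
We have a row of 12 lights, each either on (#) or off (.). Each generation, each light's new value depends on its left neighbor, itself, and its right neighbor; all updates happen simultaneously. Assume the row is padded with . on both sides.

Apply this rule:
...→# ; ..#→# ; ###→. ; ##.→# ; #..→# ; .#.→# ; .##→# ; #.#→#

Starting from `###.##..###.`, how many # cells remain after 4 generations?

7

generation 1: #.#######.##
generation 2: ###.....####
generation 3: #.#######..#
generation 4: ###.....####
count of #: 7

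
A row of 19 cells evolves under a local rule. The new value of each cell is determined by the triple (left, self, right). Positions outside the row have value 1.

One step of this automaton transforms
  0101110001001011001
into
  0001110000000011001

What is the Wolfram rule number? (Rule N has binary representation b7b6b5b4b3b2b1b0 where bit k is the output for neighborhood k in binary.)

position 4: 111 → 1  (bit 7 = 1)
position 5: 110 → 1  (bit 6 = 1)
position 0: 101 → 0  (bit 5 = 0)
position 6: 100 → 0  (bit 4 = 0)
position 3: 011 → 1  (bit 3 = 1)
position 1: 010 → 0  (bit 2 = 0)
position 8: 001 → 0  (bit 1 = 0)
position 7: 000 → 0  (bit 0 = 0)
bits b7..b0 = 11001000 = 200

200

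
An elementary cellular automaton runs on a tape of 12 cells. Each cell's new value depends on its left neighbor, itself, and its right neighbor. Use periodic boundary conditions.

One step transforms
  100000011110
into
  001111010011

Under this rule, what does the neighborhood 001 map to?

At position 6 the neighborhood is 001; the next row has 0 there.

0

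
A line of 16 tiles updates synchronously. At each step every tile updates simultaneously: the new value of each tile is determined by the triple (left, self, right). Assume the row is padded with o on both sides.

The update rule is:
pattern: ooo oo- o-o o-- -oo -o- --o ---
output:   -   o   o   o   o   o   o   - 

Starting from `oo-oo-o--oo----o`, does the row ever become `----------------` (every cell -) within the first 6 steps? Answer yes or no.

-ooooooooooo--oo
oo---------oooo-
-oo-------oo--oo
oooo-----oooooo-
---oo---oo----oo
o-oooo-oooo--oo-
step 6 is o-oooo-oooo--oo-, still not uniform -

no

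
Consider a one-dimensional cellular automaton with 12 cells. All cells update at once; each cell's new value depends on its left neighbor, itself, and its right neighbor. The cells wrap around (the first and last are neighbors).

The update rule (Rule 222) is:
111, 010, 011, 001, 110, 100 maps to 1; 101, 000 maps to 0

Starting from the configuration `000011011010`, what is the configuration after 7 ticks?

000111011011
101111011011
101111011011  (fixed point — unchanged through tick 7)

101111011011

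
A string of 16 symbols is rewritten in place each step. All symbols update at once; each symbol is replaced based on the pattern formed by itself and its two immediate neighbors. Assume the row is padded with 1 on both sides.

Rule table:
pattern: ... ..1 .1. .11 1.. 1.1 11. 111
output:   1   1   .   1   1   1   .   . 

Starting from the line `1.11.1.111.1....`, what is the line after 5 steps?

.11.1.11..1.1111
11.1.11.11.11...
..1.11.11.11.111
11.11.11.11.11..
..11.11.11.11.11

..11.11.11.11.11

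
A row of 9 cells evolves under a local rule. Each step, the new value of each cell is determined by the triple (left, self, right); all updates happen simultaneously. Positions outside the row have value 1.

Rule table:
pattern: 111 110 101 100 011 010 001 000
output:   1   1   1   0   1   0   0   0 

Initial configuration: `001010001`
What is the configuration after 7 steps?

000000001

step 1: 000100001
step 2: 000000001
step 3: 000000001  (fixed point — unchanged through step 7)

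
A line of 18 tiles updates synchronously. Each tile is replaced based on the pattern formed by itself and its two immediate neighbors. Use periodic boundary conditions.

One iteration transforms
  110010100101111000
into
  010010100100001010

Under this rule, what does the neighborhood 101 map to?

0

At position 5 the neighborhood is 101; the next row has 0 there.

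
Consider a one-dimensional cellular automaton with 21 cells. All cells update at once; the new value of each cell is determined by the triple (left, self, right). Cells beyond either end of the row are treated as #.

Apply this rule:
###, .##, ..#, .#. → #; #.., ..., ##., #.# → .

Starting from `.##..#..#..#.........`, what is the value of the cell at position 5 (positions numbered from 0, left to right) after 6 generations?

#

.#..##.##.##........#
.#.##..#..#........##
.#.#..##.##.......###
.#.#.##..#.......####
.#.#.#..##......#####
.#.#.#.##......######
position 5 holds #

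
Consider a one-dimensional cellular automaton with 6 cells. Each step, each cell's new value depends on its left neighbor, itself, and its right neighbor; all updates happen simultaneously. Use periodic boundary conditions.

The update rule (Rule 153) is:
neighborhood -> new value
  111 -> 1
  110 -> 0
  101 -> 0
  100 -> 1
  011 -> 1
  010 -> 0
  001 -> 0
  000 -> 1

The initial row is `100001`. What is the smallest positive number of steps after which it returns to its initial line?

6

step 1: 011101
step 2: 011000
step 3: 010111
step 4: 000110
step 5: 110101
step 6: 100001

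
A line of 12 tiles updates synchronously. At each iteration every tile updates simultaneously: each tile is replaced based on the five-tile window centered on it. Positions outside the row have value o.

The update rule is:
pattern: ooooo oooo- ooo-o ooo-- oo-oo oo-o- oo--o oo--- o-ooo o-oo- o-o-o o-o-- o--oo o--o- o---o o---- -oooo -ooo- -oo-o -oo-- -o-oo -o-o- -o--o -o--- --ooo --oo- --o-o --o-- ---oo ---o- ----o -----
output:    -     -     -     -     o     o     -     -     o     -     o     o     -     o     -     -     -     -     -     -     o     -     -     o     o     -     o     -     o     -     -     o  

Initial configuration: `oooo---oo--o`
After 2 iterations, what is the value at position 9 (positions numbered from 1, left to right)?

-

------o----o
--oo---o--oo
position 9 holds -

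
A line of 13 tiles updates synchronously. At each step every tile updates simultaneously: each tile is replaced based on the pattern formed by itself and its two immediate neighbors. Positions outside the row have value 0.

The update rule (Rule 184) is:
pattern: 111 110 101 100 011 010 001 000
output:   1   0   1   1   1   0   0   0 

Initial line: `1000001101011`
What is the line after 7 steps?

step 1: 0100001010110
step 2: 0010000101101
step 3: 0001000011010
step 4: 0000100010101
step 5: 0000010001010
step 6: 0000001000101
step 7: 0000000100010

0000000100010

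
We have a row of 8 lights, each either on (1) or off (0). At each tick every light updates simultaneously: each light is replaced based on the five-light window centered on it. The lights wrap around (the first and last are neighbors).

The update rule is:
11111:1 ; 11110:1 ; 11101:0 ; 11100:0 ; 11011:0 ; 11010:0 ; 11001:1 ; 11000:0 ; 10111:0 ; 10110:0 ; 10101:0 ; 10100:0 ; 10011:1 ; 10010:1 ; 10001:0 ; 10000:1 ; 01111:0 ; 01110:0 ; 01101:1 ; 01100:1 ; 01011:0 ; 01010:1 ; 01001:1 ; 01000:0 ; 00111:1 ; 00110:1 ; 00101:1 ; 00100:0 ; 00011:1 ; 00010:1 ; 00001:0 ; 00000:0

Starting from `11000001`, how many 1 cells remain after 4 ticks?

2

00010011
00101111
11100010
00000110
count of 1: 2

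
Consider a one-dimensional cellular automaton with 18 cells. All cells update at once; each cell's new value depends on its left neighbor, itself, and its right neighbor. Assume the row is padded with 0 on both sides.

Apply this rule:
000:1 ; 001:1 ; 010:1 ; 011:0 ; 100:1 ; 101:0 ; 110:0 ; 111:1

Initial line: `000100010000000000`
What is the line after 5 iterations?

111111111111111111
011111111111111110
101111111111111101
100111111111111001
111011111111110111

111011111111110111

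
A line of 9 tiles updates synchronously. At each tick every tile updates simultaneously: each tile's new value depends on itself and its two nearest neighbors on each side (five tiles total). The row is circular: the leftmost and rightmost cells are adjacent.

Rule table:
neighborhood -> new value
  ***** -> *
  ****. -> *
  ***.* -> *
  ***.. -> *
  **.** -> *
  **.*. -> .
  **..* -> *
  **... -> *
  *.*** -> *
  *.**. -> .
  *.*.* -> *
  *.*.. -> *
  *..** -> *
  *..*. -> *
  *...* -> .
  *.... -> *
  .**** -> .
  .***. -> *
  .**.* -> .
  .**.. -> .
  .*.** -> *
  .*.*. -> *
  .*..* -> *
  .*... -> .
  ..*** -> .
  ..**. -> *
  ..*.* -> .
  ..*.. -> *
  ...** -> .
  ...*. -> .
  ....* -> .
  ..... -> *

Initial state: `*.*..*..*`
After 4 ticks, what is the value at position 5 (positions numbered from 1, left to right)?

*

tick 1: ..*******
tick 2: **..*****
tick 3: ****..***
tick 4: ******..*
position 5 holds *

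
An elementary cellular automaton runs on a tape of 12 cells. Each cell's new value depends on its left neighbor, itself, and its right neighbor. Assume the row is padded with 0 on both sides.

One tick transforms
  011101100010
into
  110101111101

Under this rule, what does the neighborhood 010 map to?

0

At position 10 the neighborhood is 010; the next row has 0 there.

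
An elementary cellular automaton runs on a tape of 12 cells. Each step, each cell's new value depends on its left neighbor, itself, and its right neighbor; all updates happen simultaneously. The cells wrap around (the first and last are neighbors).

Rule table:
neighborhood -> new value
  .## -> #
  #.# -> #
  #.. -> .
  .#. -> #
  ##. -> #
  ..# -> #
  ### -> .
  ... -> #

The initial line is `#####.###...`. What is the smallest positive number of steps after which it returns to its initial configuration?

#...###.#.##
#.###.#####.
###.###...##
..###.#.###.
###.#####.#.
#.###...####
###.#.###...
#.#####.#.##
###...#####.
#.#.###...##
#####.#.###.
#...#####.##
#.###...###.
###.#.###.##
..#####.###.
###...###.#.
#.#.###.####
#####.###...

18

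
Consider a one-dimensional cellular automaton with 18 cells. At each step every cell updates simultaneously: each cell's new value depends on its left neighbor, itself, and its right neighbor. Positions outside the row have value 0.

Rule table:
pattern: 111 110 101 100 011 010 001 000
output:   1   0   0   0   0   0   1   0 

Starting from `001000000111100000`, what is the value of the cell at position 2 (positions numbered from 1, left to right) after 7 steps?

step 1: 010000001011000000
step 2: 100000010000000000
step 3: 000000100000000000
step 4: 000001000000000000
step 5: 000010000000000000
step 6: 000100000000000000
step 7: 001000000000000000
position 2 holds 0

0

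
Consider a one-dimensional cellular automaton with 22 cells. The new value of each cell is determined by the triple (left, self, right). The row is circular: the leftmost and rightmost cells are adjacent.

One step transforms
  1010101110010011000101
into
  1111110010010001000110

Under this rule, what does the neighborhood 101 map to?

At position 1 the neighborhood is 101; the next row has 1 there.

1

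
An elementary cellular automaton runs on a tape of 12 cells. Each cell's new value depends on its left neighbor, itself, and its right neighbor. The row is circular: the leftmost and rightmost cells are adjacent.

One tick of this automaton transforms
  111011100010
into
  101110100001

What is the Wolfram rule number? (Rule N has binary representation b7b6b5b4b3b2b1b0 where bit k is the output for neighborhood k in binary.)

104

position 1: 111 → 0  (bit 7 = 0)
position 2: 110 → 1  (bit 6 = 1)
position 3: 101 → 1  (bit 5 = 1)
position 7: 100 → 0  (bit 4 = 0)
position 0: 011 → 1  (bit 3 = 1)
position 10: 010 → 0  (bit 2 = 0)
position 9: 001 → 0  (bit 1 = 0)
position 8: 000 → 0  (bit 0 = 0)
bits b7..b0 = 01101000 = 104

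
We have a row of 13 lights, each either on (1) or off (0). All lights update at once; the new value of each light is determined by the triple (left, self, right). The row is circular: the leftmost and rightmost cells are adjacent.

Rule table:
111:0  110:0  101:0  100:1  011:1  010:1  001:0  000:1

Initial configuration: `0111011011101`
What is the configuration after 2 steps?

0111011011101

step 1: 0100010010001
step 2: 0111011011101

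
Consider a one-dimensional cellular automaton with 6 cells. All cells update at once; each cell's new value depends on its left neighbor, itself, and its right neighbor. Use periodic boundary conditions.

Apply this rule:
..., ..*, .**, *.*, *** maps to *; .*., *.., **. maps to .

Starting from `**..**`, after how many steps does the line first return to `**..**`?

step 1: *..***
step 2: ..****
step 3: .****.
step 4: ****..
step 5: ***..*
step 6: **..**

6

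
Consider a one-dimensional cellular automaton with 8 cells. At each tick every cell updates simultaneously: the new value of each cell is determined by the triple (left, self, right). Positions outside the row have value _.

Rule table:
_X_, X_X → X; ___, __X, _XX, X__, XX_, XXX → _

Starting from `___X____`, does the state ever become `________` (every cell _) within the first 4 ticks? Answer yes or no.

___X____  (fixed point — unchanged through tick 4)
tick 4 is ___X____, still not uniform _

no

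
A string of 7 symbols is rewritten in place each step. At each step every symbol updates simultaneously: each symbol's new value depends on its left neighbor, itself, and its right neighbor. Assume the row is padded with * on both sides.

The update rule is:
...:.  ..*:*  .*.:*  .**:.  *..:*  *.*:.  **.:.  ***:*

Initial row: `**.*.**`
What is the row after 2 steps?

.*****.

*..*..*
.*****.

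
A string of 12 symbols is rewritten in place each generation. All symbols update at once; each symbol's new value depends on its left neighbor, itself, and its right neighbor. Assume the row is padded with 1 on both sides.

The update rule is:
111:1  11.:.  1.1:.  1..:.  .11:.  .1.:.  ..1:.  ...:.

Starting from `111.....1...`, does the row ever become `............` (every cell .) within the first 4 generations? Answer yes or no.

yes

generation 1: 11..........
generation 2: 1...........
generation 3: ............
all cells are . at generation 3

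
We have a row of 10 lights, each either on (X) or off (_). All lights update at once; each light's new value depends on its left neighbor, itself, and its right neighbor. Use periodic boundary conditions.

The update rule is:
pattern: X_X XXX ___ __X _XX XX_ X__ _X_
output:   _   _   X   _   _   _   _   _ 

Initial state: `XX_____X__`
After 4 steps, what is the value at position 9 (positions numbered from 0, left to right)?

X

___XXX____
XX_____XXX
___XXX____  (repeats step 1; period 2)
step 4: XX_____XXX
position 9 holds X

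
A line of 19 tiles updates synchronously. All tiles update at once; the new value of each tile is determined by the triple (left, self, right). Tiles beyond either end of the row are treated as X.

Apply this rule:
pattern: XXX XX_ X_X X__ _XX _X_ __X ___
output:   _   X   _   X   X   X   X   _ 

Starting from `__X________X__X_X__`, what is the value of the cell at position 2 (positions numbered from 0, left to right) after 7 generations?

X

XXXX______XXXXX_XXX
___XX____XX___X_X__
X_XXXX__XXXX_XX_XXX
X_X__XXXX__X_XX_X__
X_XXXX__XXXX_XX_XXX  (repeats generation 3; period 2)
generation 7: X_XXXX__XXXX_XX_XXX
position 2 holds X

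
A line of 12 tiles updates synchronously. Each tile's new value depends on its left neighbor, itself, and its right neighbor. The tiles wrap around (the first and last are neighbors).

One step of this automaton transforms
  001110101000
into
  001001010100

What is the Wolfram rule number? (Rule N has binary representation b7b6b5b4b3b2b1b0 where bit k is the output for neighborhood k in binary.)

56

position 3: 111 → 0  (bit 7 = 0)
position 4: 110 → 0  (bit 6 = 0)
position 5: 101 → 1  (bit 5 = 1)
position 9: 100 → 1  (bit 4 = 1)
position 2: 011 → 1  (bit 3 = 1)
position 6: 010 → 0  (bit 2 = 0)
position 1: 001 → 0  (bit 1 = 0)
position 0: 000 → 0  (bit 0 = 0)
bits b7..b0 = 00111000 = 56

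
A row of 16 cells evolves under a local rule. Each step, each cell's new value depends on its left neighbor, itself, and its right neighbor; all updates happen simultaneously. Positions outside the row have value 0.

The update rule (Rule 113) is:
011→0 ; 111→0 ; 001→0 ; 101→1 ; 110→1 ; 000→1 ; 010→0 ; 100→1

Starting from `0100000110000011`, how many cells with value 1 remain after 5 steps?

10

step 1: 0011110011111001
step 2: 1000011000001100
step 3: 0111001111100111
step 4: 0001100000110001
step 5: 1100111110011100
count of 1: 10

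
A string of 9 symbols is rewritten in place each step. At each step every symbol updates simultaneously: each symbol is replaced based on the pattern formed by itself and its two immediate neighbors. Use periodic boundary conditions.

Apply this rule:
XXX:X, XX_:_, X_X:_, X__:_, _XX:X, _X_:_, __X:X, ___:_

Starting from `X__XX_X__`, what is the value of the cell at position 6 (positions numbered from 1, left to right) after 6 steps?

step 1: __XX____X
step 2: _XX____X_
step 3: XX____X__
step 4: X____X__X
step 5: ____X__XX
step 6: ___X__XX_
position 6 holds _

_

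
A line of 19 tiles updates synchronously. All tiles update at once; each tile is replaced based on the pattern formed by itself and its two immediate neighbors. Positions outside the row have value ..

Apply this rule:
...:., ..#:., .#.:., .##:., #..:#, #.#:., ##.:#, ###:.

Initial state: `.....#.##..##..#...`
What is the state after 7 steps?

........##..##..#..
.........##..##..#.
..........##..##..#
...........##..##..
............##..##.
.............##..##
..............##..#

..............##..#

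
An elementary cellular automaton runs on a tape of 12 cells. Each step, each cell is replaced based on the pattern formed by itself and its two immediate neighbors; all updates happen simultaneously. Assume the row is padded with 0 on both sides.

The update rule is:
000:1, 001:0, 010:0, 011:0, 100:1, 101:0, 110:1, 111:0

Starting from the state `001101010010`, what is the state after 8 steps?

step 1: 100100001001
step 2: 010011100100
step 3: 001000110011
step 4: 100110011001
step 5: 010011001100
step 6: 001001100111
step 7: 100100110001
step 8: 010010011100

010010011100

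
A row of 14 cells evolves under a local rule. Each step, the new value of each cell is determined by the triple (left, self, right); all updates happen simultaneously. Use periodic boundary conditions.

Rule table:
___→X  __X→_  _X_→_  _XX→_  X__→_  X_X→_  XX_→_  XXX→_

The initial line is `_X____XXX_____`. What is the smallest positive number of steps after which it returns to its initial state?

2

step 1: ___XX_____XXXX
step 2: _X____XXX_____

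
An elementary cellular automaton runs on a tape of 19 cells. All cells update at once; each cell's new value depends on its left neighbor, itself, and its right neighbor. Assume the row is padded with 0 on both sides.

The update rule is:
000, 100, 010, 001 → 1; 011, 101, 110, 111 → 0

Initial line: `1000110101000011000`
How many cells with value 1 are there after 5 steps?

13

1111000101111100111
0000111100000011000
1111000011111100111
0000111100000011000  (repeats step 2; period 2)
step 5: 1111000011111100111
count of 1: 13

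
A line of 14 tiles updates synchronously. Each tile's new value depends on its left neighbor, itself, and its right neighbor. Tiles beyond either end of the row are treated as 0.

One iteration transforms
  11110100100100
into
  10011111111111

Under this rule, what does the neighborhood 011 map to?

1

At position 0 the neighborhood is 011; the next row has 1 there.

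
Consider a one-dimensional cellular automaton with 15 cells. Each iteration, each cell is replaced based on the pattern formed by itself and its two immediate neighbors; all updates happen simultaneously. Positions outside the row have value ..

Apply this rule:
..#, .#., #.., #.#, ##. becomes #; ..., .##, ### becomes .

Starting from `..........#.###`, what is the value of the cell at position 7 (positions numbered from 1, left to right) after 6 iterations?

.

.........###..#
........#..####
.......####...#
......#...##.##
.....###.#.##.#
....#..####.###
position 7 holds .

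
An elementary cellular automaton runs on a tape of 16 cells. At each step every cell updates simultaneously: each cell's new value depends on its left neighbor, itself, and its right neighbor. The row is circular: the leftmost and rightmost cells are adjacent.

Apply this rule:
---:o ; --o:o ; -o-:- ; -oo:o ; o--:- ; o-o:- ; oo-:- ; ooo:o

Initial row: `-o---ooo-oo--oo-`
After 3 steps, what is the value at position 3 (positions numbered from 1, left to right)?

o--oooo--o--oo--
--oooo--o--oo--o
-oooo--o--oo--o-
position 3 holds o

o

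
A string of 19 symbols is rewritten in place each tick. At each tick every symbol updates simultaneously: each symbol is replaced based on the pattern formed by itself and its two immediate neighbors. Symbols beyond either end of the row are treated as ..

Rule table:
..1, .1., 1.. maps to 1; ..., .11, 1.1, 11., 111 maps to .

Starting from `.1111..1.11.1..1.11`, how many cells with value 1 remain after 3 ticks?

13

1....111....1111...
11..1...1..1....1..
..1111.111111..111.
count of 1: 13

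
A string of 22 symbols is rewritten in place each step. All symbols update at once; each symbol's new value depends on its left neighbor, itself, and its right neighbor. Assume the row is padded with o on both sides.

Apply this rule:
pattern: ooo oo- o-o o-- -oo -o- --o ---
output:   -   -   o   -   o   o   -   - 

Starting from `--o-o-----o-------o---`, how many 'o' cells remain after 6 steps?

--ooo-----o-------o---
--o-------o-------o---
--o-------o-------o---  (fixed point — unchanged through step 6)
count of o: 3

3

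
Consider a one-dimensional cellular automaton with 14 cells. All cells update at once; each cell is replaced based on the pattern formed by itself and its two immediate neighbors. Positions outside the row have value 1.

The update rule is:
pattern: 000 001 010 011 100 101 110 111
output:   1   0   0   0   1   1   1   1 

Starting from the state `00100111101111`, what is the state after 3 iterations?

11100100111101

iteration 1: 10010011110111
iteration 2: 11001001111011
iteration 3: 11100100111101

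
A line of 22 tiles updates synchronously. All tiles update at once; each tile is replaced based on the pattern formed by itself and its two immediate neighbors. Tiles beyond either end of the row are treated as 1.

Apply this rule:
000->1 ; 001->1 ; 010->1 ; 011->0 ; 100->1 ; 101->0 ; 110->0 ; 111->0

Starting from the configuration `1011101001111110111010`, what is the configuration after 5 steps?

0000001110000000000000

0000001110000000000010
1111110001111111111110
0000001110000000000000
1111110001111111111111
0000001110000000000000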